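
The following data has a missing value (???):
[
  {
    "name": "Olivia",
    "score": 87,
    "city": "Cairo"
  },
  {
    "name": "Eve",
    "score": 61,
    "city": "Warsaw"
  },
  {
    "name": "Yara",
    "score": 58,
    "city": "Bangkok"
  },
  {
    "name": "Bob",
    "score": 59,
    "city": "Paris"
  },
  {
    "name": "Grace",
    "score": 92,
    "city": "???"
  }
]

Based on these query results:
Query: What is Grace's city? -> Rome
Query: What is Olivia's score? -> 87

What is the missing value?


The missing value is Grace's city
From query: Grace's city = Rome

ANSWER: Rome


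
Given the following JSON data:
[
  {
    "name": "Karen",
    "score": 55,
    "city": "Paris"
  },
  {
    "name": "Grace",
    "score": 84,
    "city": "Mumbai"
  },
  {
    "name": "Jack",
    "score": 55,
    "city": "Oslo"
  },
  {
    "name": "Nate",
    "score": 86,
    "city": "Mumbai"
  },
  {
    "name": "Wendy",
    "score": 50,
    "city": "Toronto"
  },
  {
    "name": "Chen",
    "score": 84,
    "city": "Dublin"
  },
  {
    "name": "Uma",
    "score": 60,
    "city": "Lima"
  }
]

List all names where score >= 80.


Filtering records where score >= 80:
  Karen (score=55) -> no
  Grace (score=84) -> YES
  Jack (score=55) -> no
  Nate (score=86) -> YES
  Wendy (score=50) -> no
  Chen (score=84) -> YES
  Uma (score=60) -> no


ANSWER: Grace, Nate, Chen


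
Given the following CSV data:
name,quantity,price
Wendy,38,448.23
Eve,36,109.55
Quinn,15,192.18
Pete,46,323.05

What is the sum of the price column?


Values in 'price' column:
  Row 1: 448.23
  Row 2: 109.55
  Row 3: 192.18
  Row 4: 323.05
Sum = 448.23 + 109.55 + 192.18 + 323.05 = 1073.01

ANSWER: 1073.01


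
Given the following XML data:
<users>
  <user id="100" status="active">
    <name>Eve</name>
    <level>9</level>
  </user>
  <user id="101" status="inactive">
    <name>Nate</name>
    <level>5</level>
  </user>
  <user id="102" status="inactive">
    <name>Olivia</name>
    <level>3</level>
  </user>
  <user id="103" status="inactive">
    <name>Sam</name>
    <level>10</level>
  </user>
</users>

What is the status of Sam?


Finding user with name = Sam
user id="103" status="inactive"

ANSWER: inactive


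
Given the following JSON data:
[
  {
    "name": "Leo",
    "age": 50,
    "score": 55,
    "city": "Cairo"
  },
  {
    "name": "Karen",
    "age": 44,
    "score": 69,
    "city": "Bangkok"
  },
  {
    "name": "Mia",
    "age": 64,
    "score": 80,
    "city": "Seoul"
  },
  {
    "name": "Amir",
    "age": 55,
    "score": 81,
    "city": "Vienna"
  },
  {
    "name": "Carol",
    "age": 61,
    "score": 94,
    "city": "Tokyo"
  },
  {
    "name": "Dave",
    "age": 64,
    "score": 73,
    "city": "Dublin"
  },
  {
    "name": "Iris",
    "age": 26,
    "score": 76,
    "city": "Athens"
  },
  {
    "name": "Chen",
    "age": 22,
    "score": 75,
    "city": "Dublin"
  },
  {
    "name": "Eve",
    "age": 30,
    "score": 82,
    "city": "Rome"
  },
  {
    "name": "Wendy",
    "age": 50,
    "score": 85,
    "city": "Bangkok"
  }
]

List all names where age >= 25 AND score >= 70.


Checking both conditions:
  Leo (age=50, score=55) -> no
  Karen (age=44, score=69) -> no
  Mia (age=64, score=80) -> YES
  Amir (age=55, score=81) -> YES
  Carol (age=61, score=94) -> YES
  Dave (age=64, score=73) -> YES
  Iris (age=26, score=76) -> YES
  Chen (age=22, score=75) -> no
  Eve (age=30, score=82) -> YES
  Wendy (age=50, score=85) -> YES


ANSWER: Mia, Amir, Carol, Dave, Iris, Eve, Wendy


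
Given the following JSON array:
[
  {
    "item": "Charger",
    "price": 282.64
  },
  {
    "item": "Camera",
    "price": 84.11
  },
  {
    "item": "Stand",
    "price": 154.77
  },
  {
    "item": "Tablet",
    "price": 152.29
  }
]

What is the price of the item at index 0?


Array index 0 -> Charger
price = 282.64

ANSWER: 282.64


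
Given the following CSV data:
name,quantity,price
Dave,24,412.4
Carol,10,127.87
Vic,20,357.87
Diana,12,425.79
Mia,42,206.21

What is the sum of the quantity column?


Values in 'quantity' column:
  Row 1: 24
  Row 2: 10
  Row 3: 20
  Row 4: 12
  Row 5: 42
Sum = 24 + 10 + 20 + 12 + 42 = 108

ANSWER: 108


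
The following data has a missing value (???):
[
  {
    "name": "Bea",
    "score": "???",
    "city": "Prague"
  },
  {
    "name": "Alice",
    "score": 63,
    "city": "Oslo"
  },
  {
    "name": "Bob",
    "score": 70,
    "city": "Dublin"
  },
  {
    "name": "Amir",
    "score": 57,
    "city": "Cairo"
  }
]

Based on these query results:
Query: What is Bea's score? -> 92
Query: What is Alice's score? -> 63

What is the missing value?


The missing value is Bea's score
From query: Bea's score = 92

ANSWER: 92


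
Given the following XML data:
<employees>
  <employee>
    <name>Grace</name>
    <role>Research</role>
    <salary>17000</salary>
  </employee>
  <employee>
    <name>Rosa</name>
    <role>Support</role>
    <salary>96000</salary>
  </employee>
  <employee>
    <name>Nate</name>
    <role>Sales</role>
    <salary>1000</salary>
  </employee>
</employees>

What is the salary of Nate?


Searching for <employee> with <name>Nate</name>
Found at position 3
<salary>1000</salary>

ANSWER: 1000


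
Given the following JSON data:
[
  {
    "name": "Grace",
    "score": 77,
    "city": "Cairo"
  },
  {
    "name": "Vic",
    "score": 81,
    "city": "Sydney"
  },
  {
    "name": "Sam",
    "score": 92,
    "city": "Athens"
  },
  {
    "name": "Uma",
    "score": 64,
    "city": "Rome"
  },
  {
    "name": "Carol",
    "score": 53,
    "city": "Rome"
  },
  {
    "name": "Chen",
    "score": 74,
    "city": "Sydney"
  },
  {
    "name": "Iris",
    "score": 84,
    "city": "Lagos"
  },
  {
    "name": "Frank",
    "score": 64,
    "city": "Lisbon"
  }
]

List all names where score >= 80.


Filtering records where score >= 80:
  Grace (score=77) -> no
  Vic (score=81) -> YES
  Sam (score=92) -> YES
  Uma (score=64) -> no
  Carol (score=53) -> no
  Chen (score=74) -> no
  Iris (score=84) -> YES
  Frank (score=64) -> no


ANSWER: Vic, Sam, Iris


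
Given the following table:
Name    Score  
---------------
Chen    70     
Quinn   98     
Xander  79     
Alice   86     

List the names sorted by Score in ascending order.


Sorting by Score (ascending):
  Chen: 70
  Xander: 79
  Alice: 86
  Quinn: 98


ANSWER: Chen, Xander, Alice, Quinn


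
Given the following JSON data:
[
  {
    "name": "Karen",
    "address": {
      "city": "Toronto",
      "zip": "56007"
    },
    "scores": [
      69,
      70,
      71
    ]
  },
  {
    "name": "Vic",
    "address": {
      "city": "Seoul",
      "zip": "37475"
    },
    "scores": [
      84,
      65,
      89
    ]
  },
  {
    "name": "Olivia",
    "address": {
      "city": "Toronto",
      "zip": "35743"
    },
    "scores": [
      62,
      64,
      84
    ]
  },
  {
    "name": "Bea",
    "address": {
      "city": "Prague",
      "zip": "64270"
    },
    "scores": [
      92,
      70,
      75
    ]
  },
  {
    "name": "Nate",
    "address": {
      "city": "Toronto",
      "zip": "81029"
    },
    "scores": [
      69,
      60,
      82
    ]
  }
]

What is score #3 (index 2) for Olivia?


Path: records[2].scores[2]
Value: 84

ANSWER: 84


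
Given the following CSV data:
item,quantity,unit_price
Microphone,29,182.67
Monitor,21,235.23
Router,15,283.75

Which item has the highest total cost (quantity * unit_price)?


Computing row totals:
  Microphone: 5297.43
  Monitor: 4939.83
  Router: 4256.25
Maximum: Microphone (5297.43)

ANSWER: Microphone


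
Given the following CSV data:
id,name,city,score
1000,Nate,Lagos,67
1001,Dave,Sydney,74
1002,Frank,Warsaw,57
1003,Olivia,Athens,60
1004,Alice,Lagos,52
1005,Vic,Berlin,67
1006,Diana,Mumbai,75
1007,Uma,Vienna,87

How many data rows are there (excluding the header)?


Counting rows (excluding header):
Header: id,name,city,score
Data rows: 8

ANSWER: 8


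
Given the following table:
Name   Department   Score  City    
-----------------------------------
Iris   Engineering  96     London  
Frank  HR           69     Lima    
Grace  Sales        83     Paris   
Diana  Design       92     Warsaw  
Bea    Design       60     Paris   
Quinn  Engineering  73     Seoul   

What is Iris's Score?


Row 1: Iris
Score = 96

ANSWER: 96


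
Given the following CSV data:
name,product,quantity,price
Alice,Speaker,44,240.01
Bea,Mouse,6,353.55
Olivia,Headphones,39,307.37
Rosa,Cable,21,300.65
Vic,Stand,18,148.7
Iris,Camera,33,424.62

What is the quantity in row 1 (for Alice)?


Row 1: Alice
Column 'quantity' = 44

ANSWER: 44


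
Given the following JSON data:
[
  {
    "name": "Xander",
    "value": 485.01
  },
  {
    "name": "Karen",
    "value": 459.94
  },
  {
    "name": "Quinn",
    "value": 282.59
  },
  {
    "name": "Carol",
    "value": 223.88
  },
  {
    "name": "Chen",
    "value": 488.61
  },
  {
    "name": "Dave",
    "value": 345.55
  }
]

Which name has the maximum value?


Comparing values:
  Xander: 485.01
  Karen: 459.94
  Quinn: 282.59
  Carol: 223.88
  Chen: 488.61
  Dave: 345.55
Maximum: Chen (488.61)

ANSWER: Chen


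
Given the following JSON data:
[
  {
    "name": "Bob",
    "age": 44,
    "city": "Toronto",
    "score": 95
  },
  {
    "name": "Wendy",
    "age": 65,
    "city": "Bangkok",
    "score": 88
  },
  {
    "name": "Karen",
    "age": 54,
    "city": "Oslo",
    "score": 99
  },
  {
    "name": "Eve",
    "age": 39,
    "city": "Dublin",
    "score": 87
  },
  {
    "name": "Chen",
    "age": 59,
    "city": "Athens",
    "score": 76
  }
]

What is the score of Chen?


Looking up record where name = Chen
Record index: 4
Field 'score' = 76

ANSWER: 76


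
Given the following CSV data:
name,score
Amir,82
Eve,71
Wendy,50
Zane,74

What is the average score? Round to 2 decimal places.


Scores: 82, 71, 50, 74
Sum = 277
Count = 4
Average = 277 / 4 = 69.25

ANSWER: 69.25


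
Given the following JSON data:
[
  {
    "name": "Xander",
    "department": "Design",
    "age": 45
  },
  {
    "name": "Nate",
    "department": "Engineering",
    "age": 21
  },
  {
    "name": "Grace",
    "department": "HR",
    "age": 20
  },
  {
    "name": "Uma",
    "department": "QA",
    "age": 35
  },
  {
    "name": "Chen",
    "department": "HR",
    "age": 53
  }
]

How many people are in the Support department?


Scanning records for department = Support
  No matches found
Count: 0

ANSWER: 0


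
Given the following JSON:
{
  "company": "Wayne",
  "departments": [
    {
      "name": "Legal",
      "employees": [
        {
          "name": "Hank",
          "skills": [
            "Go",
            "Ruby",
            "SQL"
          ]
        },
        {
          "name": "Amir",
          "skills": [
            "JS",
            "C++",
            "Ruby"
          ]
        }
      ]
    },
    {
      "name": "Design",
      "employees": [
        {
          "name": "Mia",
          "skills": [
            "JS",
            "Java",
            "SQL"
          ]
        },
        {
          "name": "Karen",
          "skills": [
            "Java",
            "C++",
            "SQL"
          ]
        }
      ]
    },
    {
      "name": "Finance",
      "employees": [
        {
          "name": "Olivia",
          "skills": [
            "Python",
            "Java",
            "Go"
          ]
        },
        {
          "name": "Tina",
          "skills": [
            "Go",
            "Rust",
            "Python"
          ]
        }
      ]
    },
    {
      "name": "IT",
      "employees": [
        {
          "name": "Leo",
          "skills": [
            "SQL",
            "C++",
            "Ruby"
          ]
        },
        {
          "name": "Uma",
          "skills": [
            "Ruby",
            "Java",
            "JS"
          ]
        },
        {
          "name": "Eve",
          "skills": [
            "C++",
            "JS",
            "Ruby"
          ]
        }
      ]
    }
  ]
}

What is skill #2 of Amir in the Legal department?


Path: departments[0].employees[1].skills[1]
Value: C++

ANSWER: C++


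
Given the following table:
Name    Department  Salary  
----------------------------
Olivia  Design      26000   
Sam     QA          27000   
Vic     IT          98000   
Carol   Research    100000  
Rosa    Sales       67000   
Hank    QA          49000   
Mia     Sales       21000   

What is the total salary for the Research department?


Research department members:
  Carol: 100000
Total = 100000 = 100000

ANSWER: 100000


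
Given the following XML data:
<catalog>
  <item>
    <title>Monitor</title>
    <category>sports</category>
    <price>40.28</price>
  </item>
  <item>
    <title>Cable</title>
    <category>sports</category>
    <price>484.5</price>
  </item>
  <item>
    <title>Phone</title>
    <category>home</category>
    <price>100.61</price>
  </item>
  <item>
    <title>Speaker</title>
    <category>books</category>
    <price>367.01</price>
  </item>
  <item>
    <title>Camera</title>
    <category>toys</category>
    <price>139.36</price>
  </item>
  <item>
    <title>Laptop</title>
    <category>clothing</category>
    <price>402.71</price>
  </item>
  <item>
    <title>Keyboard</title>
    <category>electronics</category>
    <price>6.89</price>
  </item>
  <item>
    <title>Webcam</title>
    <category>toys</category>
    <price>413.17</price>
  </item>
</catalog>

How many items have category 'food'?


Scanning <item> elements for <category>food</category>:
Count: 0

ANSWER: 0


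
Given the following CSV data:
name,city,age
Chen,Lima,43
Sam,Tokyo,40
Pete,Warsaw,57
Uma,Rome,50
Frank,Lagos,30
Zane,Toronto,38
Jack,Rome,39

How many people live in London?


Scanning city column for 'London':
Total matches: 0

ANSWER: 0


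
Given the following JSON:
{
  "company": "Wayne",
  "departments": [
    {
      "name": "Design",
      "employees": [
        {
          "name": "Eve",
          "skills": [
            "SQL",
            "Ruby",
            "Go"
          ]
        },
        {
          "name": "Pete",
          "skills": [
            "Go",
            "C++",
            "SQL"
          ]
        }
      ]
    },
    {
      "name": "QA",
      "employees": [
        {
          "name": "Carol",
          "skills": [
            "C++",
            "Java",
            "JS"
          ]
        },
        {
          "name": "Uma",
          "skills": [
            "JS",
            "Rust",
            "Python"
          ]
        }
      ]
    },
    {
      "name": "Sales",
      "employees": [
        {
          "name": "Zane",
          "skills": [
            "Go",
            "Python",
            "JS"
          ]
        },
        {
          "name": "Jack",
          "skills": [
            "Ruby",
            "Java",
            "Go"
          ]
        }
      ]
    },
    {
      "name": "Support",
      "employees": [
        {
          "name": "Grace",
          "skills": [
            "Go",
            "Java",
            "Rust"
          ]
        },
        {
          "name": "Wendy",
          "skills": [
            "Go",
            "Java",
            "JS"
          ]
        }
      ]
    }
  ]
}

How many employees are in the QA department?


Path: departments[1].employees
Count: 2

ANSWER: 2


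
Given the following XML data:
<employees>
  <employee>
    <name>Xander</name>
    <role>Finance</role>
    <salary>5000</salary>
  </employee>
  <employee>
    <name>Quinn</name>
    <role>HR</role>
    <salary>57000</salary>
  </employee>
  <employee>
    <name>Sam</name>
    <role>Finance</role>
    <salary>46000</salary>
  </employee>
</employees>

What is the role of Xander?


Searching for <employee> with <name>Xander</name>
Found at position 1
<role>Finance</role>

ANSWER: Finance


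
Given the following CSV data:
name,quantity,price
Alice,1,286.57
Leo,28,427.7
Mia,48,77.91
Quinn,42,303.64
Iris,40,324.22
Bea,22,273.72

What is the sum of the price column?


Values in 'price' column:
  Row 1: 286.57
  Row 2: 427.7
  Row 3: 77.91
  Row 4: 303.64
  Row 5: 324.22
  Row 6: 273.72
Sum = 286.57 + 427.7 + 77.91 + 303.64 + 324.22 + 273.72 = 1693.76

ANSWER: 1693.76


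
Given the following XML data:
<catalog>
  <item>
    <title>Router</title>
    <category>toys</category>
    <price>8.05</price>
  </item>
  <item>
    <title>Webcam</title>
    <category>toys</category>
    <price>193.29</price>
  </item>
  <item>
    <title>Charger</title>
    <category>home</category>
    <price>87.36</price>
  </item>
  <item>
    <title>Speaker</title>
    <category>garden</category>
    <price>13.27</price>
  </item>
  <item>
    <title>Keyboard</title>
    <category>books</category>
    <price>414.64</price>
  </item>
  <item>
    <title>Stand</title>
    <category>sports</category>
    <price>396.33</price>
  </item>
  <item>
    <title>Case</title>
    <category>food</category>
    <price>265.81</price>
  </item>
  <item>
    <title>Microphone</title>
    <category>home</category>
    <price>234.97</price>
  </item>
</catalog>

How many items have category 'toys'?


Scanning <item> elements for <category>toys</category>:
  Item 1: Router -> MATCH
  Item 2: Webcam -> MATCH
Count: 2

ANSWER: 2


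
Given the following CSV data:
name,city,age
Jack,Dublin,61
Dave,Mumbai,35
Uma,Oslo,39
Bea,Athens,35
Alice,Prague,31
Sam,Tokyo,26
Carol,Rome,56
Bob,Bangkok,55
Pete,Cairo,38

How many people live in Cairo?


Scanning city column for 'Cairo':
  Row 9: Pete -> MATCH
Total matches: 1

ANSWER: 1


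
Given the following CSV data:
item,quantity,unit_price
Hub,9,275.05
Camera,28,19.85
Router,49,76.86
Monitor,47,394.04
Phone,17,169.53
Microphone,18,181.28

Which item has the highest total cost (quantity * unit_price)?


Computing row totals:
  Hub: 2475.45
  Camera: 555.8
  Router: 3766.14
  Monitor: 18519.88
  Phone: 2882.01
  Microphone: 3263.04
Maximum: Monitor (18519.88)

ANSWER: Monitor


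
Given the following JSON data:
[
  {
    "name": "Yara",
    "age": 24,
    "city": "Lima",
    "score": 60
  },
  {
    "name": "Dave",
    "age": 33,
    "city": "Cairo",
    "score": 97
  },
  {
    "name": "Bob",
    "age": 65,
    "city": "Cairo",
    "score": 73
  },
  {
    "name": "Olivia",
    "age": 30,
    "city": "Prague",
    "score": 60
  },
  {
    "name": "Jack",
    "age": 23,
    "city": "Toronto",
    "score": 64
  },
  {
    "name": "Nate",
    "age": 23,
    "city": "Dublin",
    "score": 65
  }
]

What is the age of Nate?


Looking up record where name = Nate
Record index: 5
Field 'age' = 23

ANSWER: 23


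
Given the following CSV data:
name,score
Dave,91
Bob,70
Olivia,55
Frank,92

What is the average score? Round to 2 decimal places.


Scores: 91, 70, 55, 92
Sum = 308
Count = 4
Average = 308 / 4 = 77.00

ANSWER: 77.00


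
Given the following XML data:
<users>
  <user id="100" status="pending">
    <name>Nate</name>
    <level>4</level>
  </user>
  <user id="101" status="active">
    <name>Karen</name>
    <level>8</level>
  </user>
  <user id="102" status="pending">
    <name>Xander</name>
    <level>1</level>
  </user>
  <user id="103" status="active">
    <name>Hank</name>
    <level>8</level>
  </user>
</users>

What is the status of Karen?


Finding user with name = Karen
user id="101" status="active"

ANSWER: active


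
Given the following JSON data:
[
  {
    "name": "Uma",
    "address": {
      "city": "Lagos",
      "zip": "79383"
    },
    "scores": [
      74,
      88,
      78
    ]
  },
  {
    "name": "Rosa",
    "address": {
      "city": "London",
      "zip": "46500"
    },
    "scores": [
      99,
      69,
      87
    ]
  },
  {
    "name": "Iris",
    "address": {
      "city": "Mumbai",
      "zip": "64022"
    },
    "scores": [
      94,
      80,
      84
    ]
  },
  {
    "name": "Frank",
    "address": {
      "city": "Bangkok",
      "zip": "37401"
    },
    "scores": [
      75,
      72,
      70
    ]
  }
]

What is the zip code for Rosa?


Path: records[1].address.zip
Value: 46500

ANSWER: 46500


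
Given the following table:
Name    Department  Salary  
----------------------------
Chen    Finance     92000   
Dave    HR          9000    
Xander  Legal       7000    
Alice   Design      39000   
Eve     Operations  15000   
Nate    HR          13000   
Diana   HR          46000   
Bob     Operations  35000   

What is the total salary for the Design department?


Design department members:
  Alice: 39000
Total = 39000 = 39000

ANSWER: 39000


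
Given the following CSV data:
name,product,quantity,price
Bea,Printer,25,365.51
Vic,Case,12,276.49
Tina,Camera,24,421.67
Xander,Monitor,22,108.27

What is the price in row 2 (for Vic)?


Row 2: Vic
Column 'price' = 276.49

ANSWER: 276.49


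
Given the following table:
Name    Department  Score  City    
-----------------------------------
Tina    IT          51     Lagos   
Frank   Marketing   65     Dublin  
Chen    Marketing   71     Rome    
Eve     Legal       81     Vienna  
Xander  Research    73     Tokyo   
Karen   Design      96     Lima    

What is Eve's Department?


Row 4: Eve
Department = Legal

ANSWER: Legal


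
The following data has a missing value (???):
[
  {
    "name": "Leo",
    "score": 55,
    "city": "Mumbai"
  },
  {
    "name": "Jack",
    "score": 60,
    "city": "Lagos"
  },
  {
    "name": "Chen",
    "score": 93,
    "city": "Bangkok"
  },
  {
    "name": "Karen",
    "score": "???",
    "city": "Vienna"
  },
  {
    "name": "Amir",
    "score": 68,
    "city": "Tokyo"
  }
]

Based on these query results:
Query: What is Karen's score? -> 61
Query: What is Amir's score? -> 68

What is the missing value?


The missing value is Karen's score
From query: Karen's score = 61

ANSWER: 61


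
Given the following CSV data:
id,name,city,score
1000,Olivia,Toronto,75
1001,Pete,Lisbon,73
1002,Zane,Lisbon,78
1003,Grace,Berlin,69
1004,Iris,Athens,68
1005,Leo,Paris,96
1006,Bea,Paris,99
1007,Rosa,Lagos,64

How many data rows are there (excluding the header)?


Counting rows (excluding header):
Header: id,name,city,score
Data rows: 8

ANSWER: 8


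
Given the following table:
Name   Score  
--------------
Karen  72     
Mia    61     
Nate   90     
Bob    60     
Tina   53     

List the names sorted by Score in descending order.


Sorting by Score (descending):
  Nate: 90
  Karen: 72
  Mia: 61
  Bob: 60
  Tina: 53


ANSWER: Nate, Karen, Mia, Bob, Tina


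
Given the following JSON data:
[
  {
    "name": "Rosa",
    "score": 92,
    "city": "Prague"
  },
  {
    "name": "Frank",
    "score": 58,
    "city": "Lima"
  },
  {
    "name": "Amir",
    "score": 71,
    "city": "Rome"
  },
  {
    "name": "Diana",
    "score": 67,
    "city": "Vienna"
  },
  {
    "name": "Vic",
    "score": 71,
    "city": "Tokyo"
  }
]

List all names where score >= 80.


Filtering records where score >= 80:
  Rosa (score=92) -> YES
  Frank (score=58) -> no
  Amir (score=71) -> no
  Diana (score=67) -> no
  Vic (score=71) -> no


ANSWER: Rosa


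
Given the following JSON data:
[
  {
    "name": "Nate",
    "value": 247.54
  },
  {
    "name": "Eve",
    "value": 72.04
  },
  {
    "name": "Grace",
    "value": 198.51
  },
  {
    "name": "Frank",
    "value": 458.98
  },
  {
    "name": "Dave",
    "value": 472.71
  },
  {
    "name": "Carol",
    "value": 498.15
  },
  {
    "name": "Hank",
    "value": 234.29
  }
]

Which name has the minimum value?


Comparing values:
  Nate: 247.54
  Eve: 72.04
  Grace: 198.51
  Frank: 458.98
  Dave: 472.71
  Carol: 498.15
  Hank: 234.29
Minimum: Eve (72.04)

ANSWER: Eve


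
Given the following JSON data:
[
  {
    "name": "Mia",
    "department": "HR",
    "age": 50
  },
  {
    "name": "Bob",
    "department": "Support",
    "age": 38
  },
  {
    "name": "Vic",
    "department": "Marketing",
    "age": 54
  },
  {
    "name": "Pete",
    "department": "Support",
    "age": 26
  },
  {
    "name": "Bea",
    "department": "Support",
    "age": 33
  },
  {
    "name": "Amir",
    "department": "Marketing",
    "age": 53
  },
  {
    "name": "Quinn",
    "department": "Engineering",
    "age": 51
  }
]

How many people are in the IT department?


Scanning records for department = IT
  No matches found
Count: 0

ANSWER: 0


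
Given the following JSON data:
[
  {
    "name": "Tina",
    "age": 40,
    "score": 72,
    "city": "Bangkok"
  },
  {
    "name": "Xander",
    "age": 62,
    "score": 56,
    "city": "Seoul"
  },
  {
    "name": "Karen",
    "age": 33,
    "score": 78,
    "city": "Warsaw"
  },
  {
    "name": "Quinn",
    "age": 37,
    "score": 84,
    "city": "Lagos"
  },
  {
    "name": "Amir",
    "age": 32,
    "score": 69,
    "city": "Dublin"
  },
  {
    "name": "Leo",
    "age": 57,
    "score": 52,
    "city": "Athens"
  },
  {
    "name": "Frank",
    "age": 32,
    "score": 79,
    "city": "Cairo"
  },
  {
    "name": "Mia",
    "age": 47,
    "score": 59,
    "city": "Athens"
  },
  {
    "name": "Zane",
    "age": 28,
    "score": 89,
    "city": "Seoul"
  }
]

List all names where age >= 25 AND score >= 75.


Checking both conditions:
  Tina (age=40, score=72) -> no
  Xander (age=62, score=56) -> no
  Karen (age=33, score=78) -> YES
  Quinn (age=37, score=84) -> YES
  Amir (age=32, score=69) -> no
  Leo (age=57, score=52) -> no
  Frank (age=32, score=79) -> YES
  Mia (age=47, score=59) -> no
  Zane (age=28, score=89) -> YES


ANSWER: Karen, Quinn, Frank, Zane


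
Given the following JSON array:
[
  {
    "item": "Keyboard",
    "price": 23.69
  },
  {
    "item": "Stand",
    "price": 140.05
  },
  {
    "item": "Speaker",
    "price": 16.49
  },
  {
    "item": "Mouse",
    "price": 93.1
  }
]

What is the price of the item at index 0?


Array index 0 -> Keyboard
price = 23.69

ANSWER: 23.69


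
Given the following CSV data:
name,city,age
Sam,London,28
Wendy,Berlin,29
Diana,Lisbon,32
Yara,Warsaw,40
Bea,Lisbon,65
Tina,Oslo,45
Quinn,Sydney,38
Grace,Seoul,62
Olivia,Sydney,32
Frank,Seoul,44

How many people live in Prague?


Scanning city column for 'Prague':
Total matches: 0

ANSWER: 0


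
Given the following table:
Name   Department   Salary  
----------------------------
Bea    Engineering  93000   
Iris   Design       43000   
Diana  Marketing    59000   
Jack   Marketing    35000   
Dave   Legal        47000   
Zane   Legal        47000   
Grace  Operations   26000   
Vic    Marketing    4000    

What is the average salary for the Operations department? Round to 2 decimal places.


Operations department members:
  Grace: 26000
Sum = 26000
Count = 1
Average = 26000 / 1 = 26000.00

ANSWER: 26000.00


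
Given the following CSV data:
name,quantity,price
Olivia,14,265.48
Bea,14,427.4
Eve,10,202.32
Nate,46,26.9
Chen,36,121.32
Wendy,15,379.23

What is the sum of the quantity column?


Values in 'quantity' column:
  Row 1: 14
  Row 2: 14
  Row 3: 10
  Row 4: 46
  Row 5: 36
  Row 6: 15
Sum = 14 + 14 + 10 + 46 + 36 + 15 = 135

ANSWER: 135


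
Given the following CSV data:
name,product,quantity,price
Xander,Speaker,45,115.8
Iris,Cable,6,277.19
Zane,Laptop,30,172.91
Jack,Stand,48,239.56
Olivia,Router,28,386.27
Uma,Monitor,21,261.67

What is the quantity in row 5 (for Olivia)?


Row 5: Olivia
Column 'quantity' = 28

ANSWER: 28


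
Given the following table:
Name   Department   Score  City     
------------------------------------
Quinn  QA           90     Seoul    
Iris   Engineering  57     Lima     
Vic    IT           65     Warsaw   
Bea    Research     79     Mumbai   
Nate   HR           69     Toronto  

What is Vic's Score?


Row 3: Vic
Score = 65

ANSWER: 65


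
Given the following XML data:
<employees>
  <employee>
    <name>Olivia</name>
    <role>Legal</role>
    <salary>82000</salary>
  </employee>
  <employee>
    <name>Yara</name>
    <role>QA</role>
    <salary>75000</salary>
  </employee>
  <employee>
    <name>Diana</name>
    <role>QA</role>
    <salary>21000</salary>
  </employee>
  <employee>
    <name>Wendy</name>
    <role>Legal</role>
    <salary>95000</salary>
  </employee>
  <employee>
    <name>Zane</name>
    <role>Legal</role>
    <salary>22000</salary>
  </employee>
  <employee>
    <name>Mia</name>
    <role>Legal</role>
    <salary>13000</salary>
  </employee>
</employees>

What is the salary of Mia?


Searching for <employee> with <name>Mia</name>
Found at position 6
<salary>13000</salary>

ANSWER: 13000


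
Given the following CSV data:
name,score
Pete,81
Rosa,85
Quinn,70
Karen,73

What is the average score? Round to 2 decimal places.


Scores: 81, 85, 70, 73
Sum = 309
Count = 4
Average = 309 / 4 = 77.25

ANSWER: 77.25


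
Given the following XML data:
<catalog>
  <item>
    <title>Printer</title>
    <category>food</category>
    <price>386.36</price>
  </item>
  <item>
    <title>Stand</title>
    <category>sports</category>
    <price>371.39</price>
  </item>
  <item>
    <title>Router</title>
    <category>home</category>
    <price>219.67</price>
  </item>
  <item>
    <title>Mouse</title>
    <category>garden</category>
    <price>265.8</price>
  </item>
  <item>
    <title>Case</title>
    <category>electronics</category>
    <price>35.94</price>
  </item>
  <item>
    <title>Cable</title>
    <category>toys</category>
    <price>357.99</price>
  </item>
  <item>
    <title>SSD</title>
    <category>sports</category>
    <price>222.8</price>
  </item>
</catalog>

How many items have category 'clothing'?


Scanning <item> elements for <category>clothing</category>:
Count: 0

ANSWER: 0


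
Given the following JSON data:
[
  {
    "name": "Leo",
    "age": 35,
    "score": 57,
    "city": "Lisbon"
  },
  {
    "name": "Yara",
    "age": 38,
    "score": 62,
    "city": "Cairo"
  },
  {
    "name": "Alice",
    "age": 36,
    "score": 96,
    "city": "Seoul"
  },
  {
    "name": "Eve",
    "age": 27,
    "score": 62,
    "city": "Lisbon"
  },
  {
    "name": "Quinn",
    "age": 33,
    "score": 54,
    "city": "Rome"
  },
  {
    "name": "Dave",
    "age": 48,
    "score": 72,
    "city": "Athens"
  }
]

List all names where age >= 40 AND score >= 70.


Checking both conditions:
  Leo (age=35, score=57) -> no
  Yara (age=38, score=62) -> no
  Alice (age=36, score=96) -> no
  Eve (age=27, score=62) -> no
  Quinn (age=33, score=54) -> no
  Dave (age=48, score=72) -> YES


ANSWER: Dave


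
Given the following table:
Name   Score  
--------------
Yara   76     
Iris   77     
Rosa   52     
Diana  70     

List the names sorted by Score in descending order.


Sorting by Score (descending):
  Iris: 77
  Yara: 76
  Diana: 70
  Rosa: 52


ANSWER: Iris, Yara, Diana, Rosa


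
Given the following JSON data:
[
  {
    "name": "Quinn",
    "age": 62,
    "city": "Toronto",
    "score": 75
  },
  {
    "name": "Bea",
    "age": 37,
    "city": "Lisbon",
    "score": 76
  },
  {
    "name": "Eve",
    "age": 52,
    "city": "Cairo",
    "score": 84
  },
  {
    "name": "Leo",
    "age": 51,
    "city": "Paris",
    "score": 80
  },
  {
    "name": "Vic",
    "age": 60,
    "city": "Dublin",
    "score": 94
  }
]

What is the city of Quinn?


Looking up record where name = Quinn
Record index: 0
Field 'city' = Toronto

ANSWER: Toronto


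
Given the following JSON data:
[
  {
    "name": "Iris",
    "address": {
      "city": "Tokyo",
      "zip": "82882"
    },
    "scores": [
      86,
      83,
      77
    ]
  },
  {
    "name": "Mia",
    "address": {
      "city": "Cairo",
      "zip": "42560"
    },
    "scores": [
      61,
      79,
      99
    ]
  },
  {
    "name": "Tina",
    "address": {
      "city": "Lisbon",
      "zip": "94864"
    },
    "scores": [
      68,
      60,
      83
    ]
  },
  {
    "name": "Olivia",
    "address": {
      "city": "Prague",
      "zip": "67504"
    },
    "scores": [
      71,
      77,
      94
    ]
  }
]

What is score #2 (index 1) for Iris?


Path: records[0].scores[1]
Value: 83

ANSWER: 83


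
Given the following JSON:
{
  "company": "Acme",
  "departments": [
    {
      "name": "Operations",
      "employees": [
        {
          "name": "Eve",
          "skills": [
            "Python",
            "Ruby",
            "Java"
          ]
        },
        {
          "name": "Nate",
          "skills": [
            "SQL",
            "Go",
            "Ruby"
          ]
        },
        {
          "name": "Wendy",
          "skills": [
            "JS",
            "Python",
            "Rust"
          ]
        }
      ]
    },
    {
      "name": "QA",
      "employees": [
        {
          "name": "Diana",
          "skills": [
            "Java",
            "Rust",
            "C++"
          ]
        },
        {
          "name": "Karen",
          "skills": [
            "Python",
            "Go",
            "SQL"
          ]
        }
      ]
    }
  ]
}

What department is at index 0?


Path: departments[0].name
Value: Operations

ANSWER: Operations


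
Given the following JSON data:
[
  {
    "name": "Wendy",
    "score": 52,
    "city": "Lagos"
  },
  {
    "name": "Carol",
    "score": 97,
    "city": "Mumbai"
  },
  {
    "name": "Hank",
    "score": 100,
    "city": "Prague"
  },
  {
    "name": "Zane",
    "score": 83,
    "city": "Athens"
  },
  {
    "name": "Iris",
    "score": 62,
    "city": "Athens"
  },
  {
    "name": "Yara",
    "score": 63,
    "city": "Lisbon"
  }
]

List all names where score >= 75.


Filtering records where score >= 75:
  Wendy (score=52) -> no
  Carol (score=97) -> YES
  Hank (score=100) -> YES
  Zane (score=83) -> YES
  Iris (score=62) -> no
  Yara (score=63) -> no


ANSWER: Carol, Hank, Zane


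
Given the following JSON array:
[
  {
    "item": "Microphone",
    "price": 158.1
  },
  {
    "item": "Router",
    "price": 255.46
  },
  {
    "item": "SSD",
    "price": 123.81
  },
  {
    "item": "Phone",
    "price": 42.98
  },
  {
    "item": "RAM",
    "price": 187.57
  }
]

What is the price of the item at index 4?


Array index 4 -> RAM
price = 187.57

ANSWER: 187.57


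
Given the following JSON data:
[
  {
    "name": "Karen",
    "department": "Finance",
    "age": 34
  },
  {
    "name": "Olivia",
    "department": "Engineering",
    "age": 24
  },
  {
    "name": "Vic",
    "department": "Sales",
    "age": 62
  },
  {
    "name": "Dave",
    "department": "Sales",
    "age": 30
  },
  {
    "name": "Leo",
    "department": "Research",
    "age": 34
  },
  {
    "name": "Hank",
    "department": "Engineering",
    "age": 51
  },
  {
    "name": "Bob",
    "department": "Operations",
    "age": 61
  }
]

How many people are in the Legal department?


Scanning records for department = Legal
  No matches found
Count: 0

ANSWER: 0


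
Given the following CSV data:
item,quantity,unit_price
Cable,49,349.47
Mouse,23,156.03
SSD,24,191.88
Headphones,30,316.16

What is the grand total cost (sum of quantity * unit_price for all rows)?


Computing row totals:
  Cable: 49 * 349.47 = 17124.03
  Mouse: 23 * 156.03 = 3588.69
  SSD: 24 * 191.88 = 4605.12
  Headphones: 30 * 316.16 = 9484.8
Grand total = 17124.03 + 3588.69 + 4605.12 + 9484.8 = 34802.64

ANSWER: 34802.64


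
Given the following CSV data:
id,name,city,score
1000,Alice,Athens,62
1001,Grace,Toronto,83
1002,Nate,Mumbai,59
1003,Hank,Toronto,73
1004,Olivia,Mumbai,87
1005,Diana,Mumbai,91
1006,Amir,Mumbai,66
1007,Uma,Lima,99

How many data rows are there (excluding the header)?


Counting rows (excluding header):
Header: id,name,city,score
Data rows: 8

ANSWER: 8


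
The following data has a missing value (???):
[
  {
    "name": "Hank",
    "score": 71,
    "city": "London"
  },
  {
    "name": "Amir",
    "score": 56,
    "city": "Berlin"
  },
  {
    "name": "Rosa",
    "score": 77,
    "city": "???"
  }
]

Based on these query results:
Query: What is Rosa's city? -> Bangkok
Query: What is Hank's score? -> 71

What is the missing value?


The missing value is Rosa's city
From query: Rosa's city = Bangkok

ANSWER: Bangkok


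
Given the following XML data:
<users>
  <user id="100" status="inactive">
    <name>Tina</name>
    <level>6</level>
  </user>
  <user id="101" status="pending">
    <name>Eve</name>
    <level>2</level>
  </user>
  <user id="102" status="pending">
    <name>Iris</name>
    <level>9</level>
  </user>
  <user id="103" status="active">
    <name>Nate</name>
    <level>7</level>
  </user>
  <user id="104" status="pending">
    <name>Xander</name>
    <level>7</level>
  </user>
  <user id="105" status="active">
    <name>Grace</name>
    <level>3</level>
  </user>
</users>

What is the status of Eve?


Finding user with name = Eve
user id="101" status="pending"

ANSWER: pending


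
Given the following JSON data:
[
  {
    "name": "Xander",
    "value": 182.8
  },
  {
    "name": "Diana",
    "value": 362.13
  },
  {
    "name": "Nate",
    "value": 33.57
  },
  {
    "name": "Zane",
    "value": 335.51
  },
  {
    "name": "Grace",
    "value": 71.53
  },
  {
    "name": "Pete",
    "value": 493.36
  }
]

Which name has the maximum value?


Comparing values:
  Xander: 182.8
  Diana: 362.13
  Nate: 33.57
  Zane: 335.51
  Grace: 71.53
  Pete: 493.36
Maximum: Pete (493.36)

ANSWER: Pete


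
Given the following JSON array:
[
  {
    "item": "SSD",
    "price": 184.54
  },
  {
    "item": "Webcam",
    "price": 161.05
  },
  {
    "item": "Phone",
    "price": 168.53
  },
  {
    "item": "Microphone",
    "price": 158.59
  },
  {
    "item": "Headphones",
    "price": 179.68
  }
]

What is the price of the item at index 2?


Array index 2 -> Phone
price = 168.53

ANSWER: 168.53


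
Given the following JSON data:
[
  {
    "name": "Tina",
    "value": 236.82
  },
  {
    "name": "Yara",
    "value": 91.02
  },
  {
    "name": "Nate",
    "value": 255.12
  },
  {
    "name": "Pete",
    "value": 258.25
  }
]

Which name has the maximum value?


Comparing values:
  Tina: 236.82
  Yara: 91.02
  Nate: 255.12
  Pete: 258.25
Maximum: Pete (258.25)

ANSWER: Pete


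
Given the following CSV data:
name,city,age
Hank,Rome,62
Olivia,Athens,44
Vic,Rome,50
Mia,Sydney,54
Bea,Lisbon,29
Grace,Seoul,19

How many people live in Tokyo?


Scanning city column for 'Tokyo':
Total matches: 0

ANSWER: 0


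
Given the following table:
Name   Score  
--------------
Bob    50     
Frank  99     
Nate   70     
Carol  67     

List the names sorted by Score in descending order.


Sorting by Score (descending):
  Frank: 99
  Nate: 70
  Carol: 67
  Bob: 50


ANSWER: Frank, Nate, Carol, Bob


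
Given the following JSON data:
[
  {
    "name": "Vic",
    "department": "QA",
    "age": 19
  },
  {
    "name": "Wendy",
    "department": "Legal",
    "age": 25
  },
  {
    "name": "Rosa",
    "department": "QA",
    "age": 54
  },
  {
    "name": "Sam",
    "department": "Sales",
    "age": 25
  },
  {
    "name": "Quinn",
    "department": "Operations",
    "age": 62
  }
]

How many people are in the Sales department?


Scanning records for department = Sales
  Record 3: Sam
Count: 1

ANSWER: 1


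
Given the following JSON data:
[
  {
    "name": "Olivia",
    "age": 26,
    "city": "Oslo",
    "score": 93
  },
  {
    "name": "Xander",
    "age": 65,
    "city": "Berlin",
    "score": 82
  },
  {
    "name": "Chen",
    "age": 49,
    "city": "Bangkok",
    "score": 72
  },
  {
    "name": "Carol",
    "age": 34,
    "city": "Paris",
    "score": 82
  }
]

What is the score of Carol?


Looking up record where name = Carol
Record index: 3
Field 'score' = 82

ANSWER: 82


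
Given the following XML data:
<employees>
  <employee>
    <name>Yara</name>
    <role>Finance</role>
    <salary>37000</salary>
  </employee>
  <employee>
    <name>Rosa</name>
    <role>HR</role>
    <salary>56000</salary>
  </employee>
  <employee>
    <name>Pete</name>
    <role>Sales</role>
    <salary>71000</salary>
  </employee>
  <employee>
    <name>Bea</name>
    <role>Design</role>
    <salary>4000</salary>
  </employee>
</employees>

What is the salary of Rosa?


Searching for <employee> with <name>Rosa</name>
Found at position 2
<salary>56000</salary>

ANSWER: 56000


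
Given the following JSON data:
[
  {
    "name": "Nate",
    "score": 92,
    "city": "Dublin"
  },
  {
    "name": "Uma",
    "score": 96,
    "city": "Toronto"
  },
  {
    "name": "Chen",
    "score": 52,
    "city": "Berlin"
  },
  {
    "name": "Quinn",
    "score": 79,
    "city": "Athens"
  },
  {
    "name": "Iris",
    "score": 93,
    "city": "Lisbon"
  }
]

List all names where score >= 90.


Filtering records where score >= 90:
  Nate (score=92) -> YES
  Uma (score=96) -> YES
  Chen (score=52) -> no
  Quinn (score=79) -> no
  Iris (score=93) -> YES


ANSWER: Nate, Uma, Iris
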